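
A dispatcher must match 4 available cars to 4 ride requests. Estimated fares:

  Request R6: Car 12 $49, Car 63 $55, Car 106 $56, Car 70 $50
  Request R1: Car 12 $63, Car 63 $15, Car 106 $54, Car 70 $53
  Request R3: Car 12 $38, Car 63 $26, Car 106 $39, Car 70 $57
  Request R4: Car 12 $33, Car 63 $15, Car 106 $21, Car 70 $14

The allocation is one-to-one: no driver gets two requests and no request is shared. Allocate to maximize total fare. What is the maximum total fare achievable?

Max total: $199

Optimal: Car 12→Request R4 ($33), Car 63→Request R6 ($55), Car 106→Request R1 ($54), Car 70→Request R3 ($57) — total 33+55+54+57 = $199.
Row-greedy (each driver in turn takes its best remaining request) gives $171, worse by 28.
Next-best assignment: Car 12→Request R1, Car 63→Request R6, Car 106→Request R4, Car 70→Request R3 = $196.
Swapping Car 63↔Car 106 (Car 63→Request R1 $15, Car 106→Request R6 $56) loses 38.
Checked against all permutations: $199 is optimal.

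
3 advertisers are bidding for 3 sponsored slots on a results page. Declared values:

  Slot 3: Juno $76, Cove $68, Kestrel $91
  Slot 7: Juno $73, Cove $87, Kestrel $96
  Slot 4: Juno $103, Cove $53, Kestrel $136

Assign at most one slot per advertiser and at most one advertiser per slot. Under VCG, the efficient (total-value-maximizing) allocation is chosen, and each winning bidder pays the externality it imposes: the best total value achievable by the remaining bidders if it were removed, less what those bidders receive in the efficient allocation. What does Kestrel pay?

Kestrel pays $27.

Efficient allocation: Juno→Slot 3 ($76), Cove→Slot 7 ($87), Kestrel→Slot 4 ($136); total welfare W = $299.
Kestrel receives Slot 4 at value $136, so the others get W − 136 = $163.
Without Kestrel: best allocation of the remaining 2 bidders over all 3 slots is Juno→Slot 4 ($103), Cove→Slot 7 ($87), total $190.
VCG payment = (others' best without Kestrel) − (others' welfare with Kestrel) = 190 − 163 = $27.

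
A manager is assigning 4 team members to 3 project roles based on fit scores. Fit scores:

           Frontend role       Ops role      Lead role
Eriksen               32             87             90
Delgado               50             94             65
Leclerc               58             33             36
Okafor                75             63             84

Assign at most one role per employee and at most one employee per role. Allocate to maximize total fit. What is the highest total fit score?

Maximum total: 259 pts

Optimal: Okafor→Frontend role (75 pts), Delgado→Ops role (94 pts), Eriksen→Lead role (90 pts) — total 75+94+90 = 259 pts.
Row-greedy (each employee in turn takes its best remaining role) gives 242 pts, worse by 17.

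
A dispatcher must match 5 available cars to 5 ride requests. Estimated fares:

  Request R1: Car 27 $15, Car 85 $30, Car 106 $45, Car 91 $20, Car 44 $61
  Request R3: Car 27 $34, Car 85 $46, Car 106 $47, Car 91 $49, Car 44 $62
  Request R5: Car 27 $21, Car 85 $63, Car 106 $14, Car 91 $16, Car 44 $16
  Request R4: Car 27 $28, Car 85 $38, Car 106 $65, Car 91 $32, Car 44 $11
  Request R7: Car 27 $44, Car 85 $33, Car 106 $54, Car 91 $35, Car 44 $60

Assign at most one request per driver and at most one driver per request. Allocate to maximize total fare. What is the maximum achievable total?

Max total: $282

Optimal: Car 27→Request R7 ($44), Car 85→Request R5 ($63), Car 106→Request R4 ($65), Car 91→Request R3 ($49), Car 44→Request R1 ($61) — total 44+63+65+49+61 = $282.
Max-entry greedy (repeatedly take the single best remaining cell) gives $254, worse by 28.
Swapping Car 27↔Car 44 (Car 27→Request R1 $15, Car 44→Request R7 $60) loses 30.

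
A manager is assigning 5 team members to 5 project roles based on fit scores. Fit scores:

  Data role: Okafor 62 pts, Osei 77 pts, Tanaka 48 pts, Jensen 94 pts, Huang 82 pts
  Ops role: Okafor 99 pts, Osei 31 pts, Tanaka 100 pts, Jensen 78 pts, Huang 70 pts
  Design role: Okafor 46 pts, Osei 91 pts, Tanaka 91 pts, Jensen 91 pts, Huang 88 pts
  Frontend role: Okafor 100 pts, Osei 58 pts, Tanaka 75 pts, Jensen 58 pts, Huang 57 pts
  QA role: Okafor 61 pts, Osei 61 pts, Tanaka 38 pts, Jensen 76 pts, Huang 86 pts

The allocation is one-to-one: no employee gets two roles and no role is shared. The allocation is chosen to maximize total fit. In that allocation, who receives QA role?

Optimal: Okafor→Frontend role (100 pts), Osei→Design role (91 pts), Tanaka→Ops role (100 pts), Jensen→Data role (94 pts), Huang→QA role (86 pts) — total 100+91+100+94+86 = 471 pts.
Swapping Tanaka↔Jensen (Tanaka→Data role 48 pts, Jensen→Ops role 78 pts) loses 68.
Huang's own top role is Design role (88 pts), but forcing Huang→Design role and reassigning the rest optimally gives only 443 pts — worse by 28.

Huang receives QA role.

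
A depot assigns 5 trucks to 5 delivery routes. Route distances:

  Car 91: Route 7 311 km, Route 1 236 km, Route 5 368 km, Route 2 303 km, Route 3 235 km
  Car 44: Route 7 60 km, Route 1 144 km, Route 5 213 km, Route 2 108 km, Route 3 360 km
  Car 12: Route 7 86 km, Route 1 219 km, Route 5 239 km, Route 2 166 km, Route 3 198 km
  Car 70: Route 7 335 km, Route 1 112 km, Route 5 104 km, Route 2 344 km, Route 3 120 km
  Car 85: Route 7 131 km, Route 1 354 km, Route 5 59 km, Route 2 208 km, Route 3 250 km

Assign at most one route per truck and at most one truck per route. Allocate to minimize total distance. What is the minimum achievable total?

Optimal: Car 91→Route 3 (235 km), Car 44→Route 2 (108 km), Car 12→Route 7 (86 km), Car 70→Route 1 (112 km), Car 85→Route 5 (59 km) — total 235+108+86+112+59 = 600 km.
Row-greedy (each truck in turn takes its cheapest remaining route) gives 919 km, worse by 319.
Next-best assignment: Car 91→Route 1, Car 44→Route 2, Car 12→Route 7, Car 70→Route 3, Car 85→Route 5 = 609 km.

Min total: 600 km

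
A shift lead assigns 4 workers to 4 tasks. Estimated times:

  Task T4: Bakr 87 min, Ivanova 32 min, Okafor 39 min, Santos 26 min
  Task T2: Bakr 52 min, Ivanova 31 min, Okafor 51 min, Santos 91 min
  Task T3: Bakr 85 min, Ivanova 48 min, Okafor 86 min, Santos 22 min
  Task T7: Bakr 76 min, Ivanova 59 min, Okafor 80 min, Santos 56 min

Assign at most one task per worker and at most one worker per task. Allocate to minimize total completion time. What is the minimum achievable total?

Min total: 168 min

Optimal: Bakr→Task T7 (76 min), Ivanova→Task T2 (31 min), Okafor→Task T4 (39 min), Santos→Task T3 (22 min) — total 76+31+39+22 = 168 min.
Column-greedy (each task in turn goes to its cheapest remaining worker) gives 222 min, worse by 54.
Next-best assignment: Bakr→Task T2, Ivanova→Task T7, Okafor→Task T4, Santos→Task T3 = 172 min.
Every other assignment is strictly worse.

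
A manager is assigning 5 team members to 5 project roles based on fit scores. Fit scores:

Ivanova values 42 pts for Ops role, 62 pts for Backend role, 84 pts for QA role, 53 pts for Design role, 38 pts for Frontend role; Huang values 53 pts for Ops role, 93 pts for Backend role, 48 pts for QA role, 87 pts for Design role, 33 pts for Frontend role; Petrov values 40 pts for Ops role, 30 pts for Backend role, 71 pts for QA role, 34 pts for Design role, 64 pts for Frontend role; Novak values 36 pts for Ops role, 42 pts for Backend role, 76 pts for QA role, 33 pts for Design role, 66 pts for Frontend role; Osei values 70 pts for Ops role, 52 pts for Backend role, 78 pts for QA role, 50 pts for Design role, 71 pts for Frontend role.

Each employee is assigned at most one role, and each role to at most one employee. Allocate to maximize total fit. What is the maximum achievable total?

Optimal: Ivanova→Backend role (62 pts), Huang→Design role (87 pts), Petrov→Frontend role (64 pts), Novak→QA role (76 pts), Osei→Ops role (70 pts) — total 62+87+64+76+70 = 359 pts.
Row-greedy (each employee in turn takes its best remaining role) gives 327 pts, worse by 32.
Next-best assignment: Ivanova→Backend role, Huang→Design role, Petrov→QA role, Novak→Frontend role, Osei→Ops role = 356 pts.
Swapping Ivanova↔Petrov (Ivanova→Frontend role 38 pts, Petrov→Backend role 30 pts) loses 58.
No other one-to-one assignment exceeds 359 pts.

Max total: 359 pts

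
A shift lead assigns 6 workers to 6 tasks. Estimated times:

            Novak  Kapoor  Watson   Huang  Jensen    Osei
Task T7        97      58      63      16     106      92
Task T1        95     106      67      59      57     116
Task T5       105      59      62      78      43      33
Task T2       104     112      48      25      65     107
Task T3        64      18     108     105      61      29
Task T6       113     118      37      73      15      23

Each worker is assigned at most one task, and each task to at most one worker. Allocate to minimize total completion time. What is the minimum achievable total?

Minimum total: 225 min

Optimal: Novak→Task T1 (95 min), Kapoor→Task T3 (18 min), Watson→Task T2 (48 min), Huang→Task T7 (16 min), Jensen→Task T6 (15 min), Osei→Task T5 (33 min) — total 95+18+48+16+15+33 = 225 min.
Row-greedy (each worker in turn takes its cheapest remaining task) gives 343 min, worse by 118.
Swapping Novak↔Kapoor (Novak→Task T3 64 min, Kapoor→Task T1 106 min) adds 57.
No other one-to-one assignment undercuts 225 min.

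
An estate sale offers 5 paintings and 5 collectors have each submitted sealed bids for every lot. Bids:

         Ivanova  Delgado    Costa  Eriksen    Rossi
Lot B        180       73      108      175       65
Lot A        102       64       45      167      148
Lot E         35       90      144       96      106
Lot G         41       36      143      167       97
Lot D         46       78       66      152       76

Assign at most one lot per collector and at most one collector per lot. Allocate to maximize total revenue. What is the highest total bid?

Max total: $717

Optimal: Ivanova→Lot B ($180), Delgado→Lot D ($78), Costa→Lot E ($144), Eriksen→Lot G ($167), Rossi→Lot A ($148) — total 180+78+144+167+148 = $717.
Row-greedy (each collector in turn takes its best remaining lot) gives $656, worse by 61.
Next-best assignment: Ivanova→Lot B, Delgado→Lot E, Costa→Lot G, Eriksen→Lot D, Rossi→Lot A = $713.
No other one-to-one assignment exceeds $717.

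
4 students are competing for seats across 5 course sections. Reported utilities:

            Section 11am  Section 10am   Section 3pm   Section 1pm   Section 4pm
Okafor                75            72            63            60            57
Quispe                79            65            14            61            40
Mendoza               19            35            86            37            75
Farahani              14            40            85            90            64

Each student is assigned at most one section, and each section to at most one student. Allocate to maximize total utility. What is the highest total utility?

Maximum total: 327 points

Optimal: Okafor→Section 10am (72 points), Quispe→Section 11am (79 points), Mendoza→Section 3pm (86 points), Farahani→Section 1pm (90 points) — total 72+79+86+90 = 327 points.
Row-greedy (each student in turn takes its best remaining section) gives 316 points, worse by 11.
Next-best assignment: Okafor→Section 11am, Quispe→Section 10am, Mendoza→Section 3pm, Farahani→Section 1pm = 316 points.
Every other assignment is strictly worse.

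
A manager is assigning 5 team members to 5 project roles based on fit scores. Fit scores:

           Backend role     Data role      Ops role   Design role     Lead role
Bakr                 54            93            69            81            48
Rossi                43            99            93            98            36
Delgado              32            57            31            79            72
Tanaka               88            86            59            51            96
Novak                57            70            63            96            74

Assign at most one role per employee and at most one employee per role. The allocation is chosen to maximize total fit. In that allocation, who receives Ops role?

Rossi receives Ops role.

Optimal: Bakr→Data role (93 pts), Rossi→Ops role (93 pts), Delgado→Lead role (72 pts), Tanaka→Backend role (88 pts), Novak→Design role (96 pts) — total 93+93+72+88+96 = 442 pts.
Next-best assignment: Bakr→Data role, Rossi→Ops role, Delgado→Design role, Tanaka→Backend role, Novak→Lead role = 427 pts.
Rossi's own top role is Data role (99 pts), but forcing Rossi→Data role and reassigning the rest optimally gives only 424 pts — worse by 18.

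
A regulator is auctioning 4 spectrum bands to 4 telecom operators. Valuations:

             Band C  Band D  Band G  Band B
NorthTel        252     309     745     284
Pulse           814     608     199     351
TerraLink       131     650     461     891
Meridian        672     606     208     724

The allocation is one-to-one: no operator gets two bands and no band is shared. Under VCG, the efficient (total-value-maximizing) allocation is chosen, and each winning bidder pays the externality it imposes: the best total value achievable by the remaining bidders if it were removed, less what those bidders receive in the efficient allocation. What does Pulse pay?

Pulse pays $66M.

Efficient allocation: NorthTel→Band G ($745M), Pulse→Band C ($814M), TerraLink→Band B ($891M), Meridian→Band D ($606M); total welfare W = $3056M.
Pulse receives Band C at value $814M, so the others get W − 814 = $2242M.
Without Pulse: best allocation of the remaining 3 bidders over all 4 bands is NorthTel→Band G ($745M), TerraLink→Band B ($891M), Meridian→Band C ($672M), total $2308M.
VCG payment = (others' best without Pulse) − (others' welfare with Pulse) = 2308 − 2242 = $66M.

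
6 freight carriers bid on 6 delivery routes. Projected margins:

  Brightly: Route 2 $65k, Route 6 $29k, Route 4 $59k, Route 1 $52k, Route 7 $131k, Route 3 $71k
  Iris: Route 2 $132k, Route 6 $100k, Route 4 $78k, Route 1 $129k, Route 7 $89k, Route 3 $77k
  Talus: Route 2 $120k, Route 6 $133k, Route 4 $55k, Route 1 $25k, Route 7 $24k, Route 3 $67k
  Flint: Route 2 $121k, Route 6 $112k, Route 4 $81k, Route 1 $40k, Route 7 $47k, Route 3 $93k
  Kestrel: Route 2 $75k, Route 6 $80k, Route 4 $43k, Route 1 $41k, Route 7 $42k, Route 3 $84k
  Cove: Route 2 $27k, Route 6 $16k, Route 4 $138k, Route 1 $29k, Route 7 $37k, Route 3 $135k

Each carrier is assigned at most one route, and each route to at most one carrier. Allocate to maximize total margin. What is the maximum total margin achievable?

Optimal: Brightly→Route 7 ($131k), Iris→Route 1 ($129k), Talus→Route 6 ($133k), Flint→Route 2 ($121k), Kestrel→Route 3 ($84k), Cove→Route 4 ($138k) — total 131+129+133+121+84+138 = $736k.
Row-greedy (each carrier in turn takes its best remaining route) gives $561k, worse by 175.
Next-best assignment: Brightly→Route 7, Iris→Route 1, Talus→Route 2, Flint→Route 6, Kestrel→Route 3, Cove→Route 4 = $714k.
Swapping Talus↔Brightly (Talus→Route 7 $24k, Brightly→Route 6 $29k) loses 211.
Checked against all permutations: $736k is optimal.

Max total: $736k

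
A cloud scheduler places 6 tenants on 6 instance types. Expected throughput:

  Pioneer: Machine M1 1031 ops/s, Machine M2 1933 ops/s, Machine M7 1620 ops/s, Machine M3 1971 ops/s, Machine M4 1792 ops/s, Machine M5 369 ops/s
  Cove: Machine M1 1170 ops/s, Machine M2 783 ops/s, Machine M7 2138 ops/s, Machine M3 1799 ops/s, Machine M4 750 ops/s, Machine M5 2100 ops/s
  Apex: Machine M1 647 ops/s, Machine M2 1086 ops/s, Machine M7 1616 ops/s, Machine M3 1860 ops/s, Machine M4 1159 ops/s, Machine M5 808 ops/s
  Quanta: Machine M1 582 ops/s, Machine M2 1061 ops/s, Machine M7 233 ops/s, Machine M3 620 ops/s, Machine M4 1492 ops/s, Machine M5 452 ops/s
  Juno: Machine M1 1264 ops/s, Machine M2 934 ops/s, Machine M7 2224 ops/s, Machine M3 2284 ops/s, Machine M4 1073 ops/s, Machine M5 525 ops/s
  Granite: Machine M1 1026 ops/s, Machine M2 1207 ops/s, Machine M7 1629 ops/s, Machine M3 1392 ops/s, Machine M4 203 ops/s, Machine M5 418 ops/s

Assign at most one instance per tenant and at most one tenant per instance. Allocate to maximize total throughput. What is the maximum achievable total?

This is the linear assignment problem.
Optimal: Pioneer→Machine M2 (1933 ops/s), Cove→Machine M5 (2100 ops/s), Apex→Machine M3 (1860 ops/s), Quanta→Machine M4 (1492 ops/s), Juno→Machine M7 (2224 ops/s), Granite→Machine M1 (1026 ops/s) — total 1933+2100+1860+1492+2224+1026 = 10635 ops/s.
Column-greedy (each instance in turn goes to its best remaining tenant) gives 9105 ops/s, worse by 1530.

Max total: 10635 ops/s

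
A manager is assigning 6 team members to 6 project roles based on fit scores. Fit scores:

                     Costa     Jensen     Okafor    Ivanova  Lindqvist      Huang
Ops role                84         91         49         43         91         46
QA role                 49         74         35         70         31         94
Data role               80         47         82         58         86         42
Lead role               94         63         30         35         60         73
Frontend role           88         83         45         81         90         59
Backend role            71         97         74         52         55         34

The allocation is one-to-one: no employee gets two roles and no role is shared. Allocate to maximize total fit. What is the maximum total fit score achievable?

Optimal: Costa→Lead role (94 pts), Jensen→Backend role (97 pts), Okafor→Data role (82 pts), Ivanova→Frontend role (81 pts), Lindqvist→Ops role (91 pts), Huang→QA role (94 pts) — total 94+97+82+81+91+94 = 539 pts.
Column-greedy (each role in turn goes to its best remaining employee) gives 520 pts, worse by 19.
Swapping Ivanova↔Jensen (Ivanova→Backend role 52 pts, Jensen→Frontend role 83 pts) loses 43.
Every other assignment is strictly worse.

Max total: 539 pts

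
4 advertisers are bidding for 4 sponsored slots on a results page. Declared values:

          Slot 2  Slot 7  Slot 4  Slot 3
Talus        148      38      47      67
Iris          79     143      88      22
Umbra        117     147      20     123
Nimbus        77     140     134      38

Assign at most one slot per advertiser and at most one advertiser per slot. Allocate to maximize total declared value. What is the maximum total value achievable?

This is a one-to-one assignment (maximum-weight bipartite matching).
Optimal: Talus→Slot 2 ($148), Iris→Slot 7 ($143), Umbra→Slot 3 ($123), Nimbus→Slot 4 ($134) — total 148+143+123+134 = $548.
Max-entry greedy (repeatedly take the single best remaining cell) gives $451, worse by 97.
Next-best assignment: Talus→Slot 2, Iris→Slot 4, Umbra→Slot 3, Nimbus→Slot 7 = $499.
Checked against all permutations: $548 is optimal.

Maximum total: $548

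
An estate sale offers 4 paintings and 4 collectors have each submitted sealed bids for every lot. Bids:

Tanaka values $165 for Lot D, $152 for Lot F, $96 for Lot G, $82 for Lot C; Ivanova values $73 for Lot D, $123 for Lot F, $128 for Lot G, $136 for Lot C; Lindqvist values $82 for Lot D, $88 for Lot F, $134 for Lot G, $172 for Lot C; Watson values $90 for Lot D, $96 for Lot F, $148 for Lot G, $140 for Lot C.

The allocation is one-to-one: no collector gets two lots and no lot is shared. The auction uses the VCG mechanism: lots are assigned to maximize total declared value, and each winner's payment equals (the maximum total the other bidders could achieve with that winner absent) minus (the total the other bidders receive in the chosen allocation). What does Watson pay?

Efficient allocation: Tanaka→Lot D ($165), Ivanova→Lot F ($123), Lindqvist→Lot C ($172), Watson→Lot G ($148); total welfare W = $608.
Watson receives Lot G at value $148, so the others get W − 148 = $460.
Without Watson: best allocation of the remaining 3 bidders over all 4 lots is Tanaka→Lot D ($165), Ivanova→Lot G ($128), Lindqvist→Lot C ($172), total $465.
VCG payment = (others' best without Watson) − (others' welfare with Watson) = 465 − 460 = $5.

Watson pays $5.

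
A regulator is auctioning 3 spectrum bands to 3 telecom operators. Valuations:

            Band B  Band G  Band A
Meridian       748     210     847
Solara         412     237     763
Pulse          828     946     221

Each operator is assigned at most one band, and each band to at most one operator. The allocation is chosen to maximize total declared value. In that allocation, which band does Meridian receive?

Meridian receives Band B.

This is the linear assignment problem.
Optimal: Meridian→Band B ($748M), Solara→Band A ($763M), Pulse→Band G ($946M) — total 748+763+946 = $2457M.
Max-entry greedy (repeatedly take the single best remaining cell) gives $2205M, worse by 252.
Meridian's own top band is Band A ($847M), but forcing Meridian→Band A and reassigning the rest optimally gives only $2205M — worse by 252.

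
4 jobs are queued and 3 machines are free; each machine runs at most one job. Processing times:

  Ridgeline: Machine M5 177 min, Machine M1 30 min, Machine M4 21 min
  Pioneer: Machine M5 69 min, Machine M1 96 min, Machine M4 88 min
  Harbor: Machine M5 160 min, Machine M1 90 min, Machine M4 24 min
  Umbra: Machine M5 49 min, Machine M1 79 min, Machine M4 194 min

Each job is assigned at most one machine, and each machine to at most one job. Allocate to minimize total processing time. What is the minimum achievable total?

Minimum total: 103 min

Optimal: Umbra→Machine M5 (49 min), Ridgeline→Machine M1 (30 min), Harbor→Machine M4 (24 min) — total 49+30+24 = 103 min.
Row-greedy (each job in turn takes its cheapest remaining machine) gives 180 min, worse by 77.
Next-best assignment: Pioneer→Machine M5, Ridgeline→Machine M1, Harbor→Machine M4 = 123 min.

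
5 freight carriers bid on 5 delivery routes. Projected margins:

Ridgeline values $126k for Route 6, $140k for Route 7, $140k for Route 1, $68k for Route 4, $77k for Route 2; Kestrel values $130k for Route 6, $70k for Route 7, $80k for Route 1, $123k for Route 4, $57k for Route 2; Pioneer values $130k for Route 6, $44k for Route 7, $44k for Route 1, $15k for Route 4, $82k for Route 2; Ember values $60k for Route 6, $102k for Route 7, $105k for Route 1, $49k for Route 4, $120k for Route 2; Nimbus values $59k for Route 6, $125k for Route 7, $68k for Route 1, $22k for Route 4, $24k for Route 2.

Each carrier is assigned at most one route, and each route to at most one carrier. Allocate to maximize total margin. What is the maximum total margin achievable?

Optimal: Ridgeline→Route 1 ($140k), Kestrel→Route 4 ($123k), Pioneer→Route 6 ($130k), Ember→Route 2 ($120k), Nimbus→Route 7 ($125k) — total 140+123+130+120+125 = $638k.
Next-best assignment: Ridgeline→Route 7, Kestrel→Route 4, Pioneer→Route 6, Ember→Route 2, Nimbus→Route 1 = $581k.
Every other assignment is strictly worse.

Maximum total: $638k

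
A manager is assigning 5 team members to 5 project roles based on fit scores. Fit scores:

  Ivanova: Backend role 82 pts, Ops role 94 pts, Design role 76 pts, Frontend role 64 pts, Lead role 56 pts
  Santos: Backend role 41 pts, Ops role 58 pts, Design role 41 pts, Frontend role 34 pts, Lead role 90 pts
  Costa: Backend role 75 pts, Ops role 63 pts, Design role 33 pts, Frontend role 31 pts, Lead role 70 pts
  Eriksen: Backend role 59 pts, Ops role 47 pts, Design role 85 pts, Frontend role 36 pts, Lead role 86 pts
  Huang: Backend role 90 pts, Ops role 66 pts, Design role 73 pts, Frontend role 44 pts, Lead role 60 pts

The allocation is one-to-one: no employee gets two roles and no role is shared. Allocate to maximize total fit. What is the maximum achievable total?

Treat this as an assignment problem: match each employee to one role.
Optimal: Ivanova→Frontend role (64 pts), Santos→Lead role (90 pts), Costa→Ops role (63 pts), Eriksen→Design role (85 pts), Huang→Backend role (90 pts) — total 64+90+63+85+90 = 392 pts.
Row-greedy (each employee in turn takes its best remaining role) gives 388 pts, worse by 4.

Max total: 392 pts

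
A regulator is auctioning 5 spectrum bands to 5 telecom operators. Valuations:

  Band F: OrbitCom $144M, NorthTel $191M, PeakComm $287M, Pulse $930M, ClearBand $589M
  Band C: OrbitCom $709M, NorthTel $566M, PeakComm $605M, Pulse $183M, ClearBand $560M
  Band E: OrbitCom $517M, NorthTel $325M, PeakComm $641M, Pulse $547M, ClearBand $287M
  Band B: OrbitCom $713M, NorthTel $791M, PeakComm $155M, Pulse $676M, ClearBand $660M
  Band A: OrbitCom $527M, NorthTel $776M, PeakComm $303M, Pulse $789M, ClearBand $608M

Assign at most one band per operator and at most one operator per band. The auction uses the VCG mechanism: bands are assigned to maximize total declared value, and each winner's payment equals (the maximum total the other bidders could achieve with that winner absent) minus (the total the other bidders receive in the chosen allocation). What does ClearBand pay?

ClearBand pays $15M.

Efficient allocation: OrbitCom→Band C ($709M), NorthTel→Band A ($776M), PeakComm→Band E ($641M), Pulse→Band F ($930M), ClearBand→Band B ($660M); total welfare W = $3716M.
ClearBand receives Band B at value $660M, so the others get W − 660 = $3056M.
Without ClearBand: best allocation of the remaining 4 bidders over all 5 bands is OrbitCom→Band C ($709M), NorthTel→Band B ($791M), PeakComm→Band E ($641M), Pulse→Band F ($930M), total $3071M.
VCG payment = (others' best without ClearBand) − (others' welfare with ClearBand) = 3071 − 3056 = $15M.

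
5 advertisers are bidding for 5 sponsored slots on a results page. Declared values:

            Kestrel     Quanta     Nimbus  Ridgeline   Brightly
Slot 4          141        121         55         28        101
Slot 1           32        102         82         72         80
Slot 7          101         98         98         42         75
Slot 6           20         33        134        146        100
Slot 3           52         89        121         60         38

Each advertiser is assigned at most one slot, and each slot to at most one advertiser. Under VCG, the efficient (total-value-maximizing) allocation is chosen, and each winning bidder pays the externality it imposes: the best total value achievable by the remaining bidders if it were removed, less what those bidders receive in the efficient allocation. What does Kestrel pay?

Efficient allocation: Kestrel→Slot 4 ($141), Quanta→Slot 7 ($98), Nimbus→Slot 3 ($121), Ridgeline→Slot 6 ($146), Brightly→Slot 1 ($80); total welfare W = $586.
Kestrel receives Slot 4 at value $141, so the others get W − 141 = $445.
Without Kestrel: best allocation of the remaining 4 bidders over all 5 slots is Quanta→Slot 1 ($102), Nimbus→Slot 3 ($121), Ridgeline→Slot 6 ($146), Brightly→Slot 4 ($101), total $470.
VCG payment = (others' best without Kestrel) − (others' welfare with Kestrel) = 470 − 445 = $25.

Kestrel pays $25.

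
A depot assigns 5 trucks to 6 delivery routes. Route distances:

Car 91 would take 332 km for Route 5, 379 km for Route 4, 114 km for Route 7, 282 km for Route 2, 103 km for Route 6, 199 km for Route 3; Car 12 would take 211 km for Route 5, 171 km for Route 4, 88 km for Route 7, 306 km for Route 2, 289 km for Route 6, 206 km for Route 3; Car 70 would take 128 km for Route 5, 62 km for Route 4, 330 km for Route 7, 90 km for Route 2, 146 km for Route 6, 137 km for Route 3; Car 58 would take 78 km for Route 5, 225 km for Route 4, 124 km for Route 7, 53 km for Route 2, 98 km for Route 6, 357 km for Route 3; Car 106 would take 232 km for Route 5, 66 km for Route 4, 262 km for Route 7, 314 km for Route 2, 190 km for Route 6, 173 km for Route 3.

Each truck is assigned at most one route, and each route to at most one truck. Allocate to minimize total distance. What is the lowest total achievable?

Treat this as an assignment problem: match each truck to one route.
Optimal: Car 91→Route 6 (103 km), Car 12→Route 7 (88 km), Car 70→Route 2 (90 km), Car 58→Route 5 (78 km), Car 106→Route 4 (66 km) — total 103+88+90+78+66 = 425 km.
Row-greedy (each truck in turn takes its cheapest remaining route) gives 479 km, worse by 54.
Next-best assignment: Car 91→Route 6, Car 12→Route 7, Car 70→Route 5, Car 58→Route 2, Car 106→Route 4 = 438 km.
No other one-to-one assignment undercuts 425 km.

Minimum total: 425 km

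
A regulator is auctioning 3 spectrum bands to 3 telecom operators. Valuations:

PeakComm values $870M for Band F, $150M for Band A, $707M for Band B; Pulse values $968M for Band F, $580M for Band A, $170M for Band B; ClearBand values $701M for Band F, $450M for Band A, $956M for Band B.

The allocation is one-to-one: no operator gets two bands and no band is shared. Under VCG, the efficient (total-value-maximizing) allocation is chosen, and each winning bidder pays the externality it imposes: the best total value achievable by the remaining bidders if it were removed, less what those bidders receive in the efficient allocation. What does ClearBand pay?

Efficient allocation: PeakComm→Band F ($870M), Pulse→Band A ($580M), ClearBand→Band B ($956M); total welfare W = $2406M.
ClearBand receives Band B at value $956M, so the others get W − 956 = $1450M.
Without ClearBand: best allocation of the remaining 2 bidders over all 3 bands is PeakComm→Band B ($707M), Pulse→Band F ($968M), total $1675M.
VCG payment = (others' best without ClearBand) − (others' welfare with ClearBand) = 1675 − 1450 = $225M.

ClearBand pays $225M.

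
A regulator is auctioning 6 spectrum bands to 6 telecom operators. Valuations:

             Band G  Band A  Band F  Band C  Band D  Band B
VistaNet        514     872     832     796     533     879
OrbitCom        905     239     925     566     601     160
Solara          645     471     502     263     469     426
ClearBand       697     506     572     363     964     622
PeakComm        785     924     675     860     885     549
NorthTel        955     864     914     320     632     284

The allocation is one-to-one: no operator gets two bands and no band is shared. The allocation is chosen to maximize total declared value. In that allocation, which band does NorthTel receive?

NorthTel receives Band A.

Optimal: VistaNet→Band B ($879M), OrbitCom→Band F ($925M), Solara→Band G ($645M), ClearBand→Band D ($964M), PeakComm→Band C ($860M), NorthTel→Band A ($864M) — total 879+925+645+964+860+864 = $5137M.
Max-entry greedy (repeatedly take the single best remaining cell) gives $4910M, worse by 227.
Swapping VistaNet↔PeakComm (VistaNet→Band C $796M, PeakComm→Band B $549M) loses 394.
NorthTel's own top band is Band G ($955M), but forcing NorthTel→Band G and reassigning the rest optimally gives only $5054M — worse by 83.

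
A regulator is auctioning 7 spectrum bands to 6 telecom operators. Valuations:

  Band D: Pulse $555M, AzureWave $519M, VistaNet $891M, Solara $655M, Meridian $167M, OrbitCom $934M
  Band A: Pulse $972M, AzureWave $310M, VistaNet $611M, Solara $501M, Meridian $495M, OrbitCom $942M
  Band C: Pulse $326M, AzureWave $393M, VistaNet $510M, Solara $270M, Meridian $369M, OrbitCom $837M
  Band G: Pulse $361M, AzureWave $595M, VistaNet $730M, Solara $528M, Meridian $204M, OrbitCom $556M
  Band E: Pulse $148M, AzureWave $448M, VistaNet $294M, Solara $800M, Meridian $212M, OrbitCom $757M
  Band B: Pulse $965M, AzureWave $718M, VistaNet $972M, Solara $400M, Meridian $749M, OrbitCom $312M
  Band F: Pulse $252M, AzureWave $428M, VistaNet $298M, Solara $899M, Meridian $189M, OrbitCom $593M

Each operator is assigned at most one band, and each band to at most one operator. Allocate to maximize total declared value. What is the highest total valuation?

Maximum total: $4943M

Optimal: Pulse→Band A ($972M), AzureWave→Band G ($595M), VistaNet→Band D ($891M), Solara→Band F ($899M), Meridian→Band B ($749M), OrbitCom→Band C ($837M) — total 972+595+891+899+749+837 = $4943M.
Row-greedy (each operator in turn takes its best remaining band) gives $4606M, worse by 337.
Next-best assignment: Pulse→Band A, AzureWave→Band G, VistaNet→Band D, Solara→Band F, Meridian→Band B, OrbitCom→Band E = $4863M.
Swapping AzureWave↔Solara (AzureWave→Band F $428M, Solara→Band G $528M) loses 538.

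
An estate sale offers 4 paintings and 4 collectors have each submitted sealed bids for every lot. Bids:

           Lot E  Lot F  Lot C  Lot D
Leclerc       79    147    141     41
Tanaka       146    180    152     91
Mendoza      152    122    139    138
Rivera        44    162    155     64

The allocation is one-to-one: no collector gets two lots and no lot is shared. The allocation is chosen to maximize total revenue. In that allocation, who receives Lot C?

Optimal: Leclerc→Lot C ($141), Tanaka→Lot E ($146), Mendoza→Lot D ($138), Rivera→Lot F ($162) — total 141+146+138+162 = $587.
Column-greedy (each lot in turn goes to its best remaining collector) gives $528, worse by 59.
Leclerc's own top lot is Lot F ($147), but forcing Leclerc→Lot F and reassigning the rest optimally gives only $586 — worse by 1.

Leclerc receives Lot C.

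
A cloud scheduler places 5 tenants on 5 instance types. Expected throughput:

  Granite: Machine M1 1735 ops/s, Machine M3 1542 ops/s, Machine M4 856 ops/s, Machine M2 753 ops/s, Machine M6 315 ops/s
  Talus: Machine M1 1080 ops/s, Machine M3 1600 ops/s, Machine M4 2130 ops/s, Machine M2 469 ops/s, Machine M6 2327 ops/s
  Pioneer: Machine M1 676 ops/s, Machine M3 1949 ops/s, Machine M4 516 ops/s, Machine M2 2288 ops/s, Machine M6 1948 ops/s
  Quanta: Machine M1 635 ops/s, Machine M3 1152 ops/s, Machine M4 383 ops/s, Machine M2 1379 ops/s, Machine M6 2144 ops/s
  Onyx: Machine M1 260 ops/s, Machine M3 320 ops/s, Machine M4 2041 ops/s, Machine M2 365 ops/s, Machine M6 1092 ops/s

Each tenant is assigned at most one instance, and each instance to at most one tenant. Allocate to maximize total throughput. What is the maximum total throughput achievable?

Optimal: Granite→Machine M1 (1735 ops/s), Talus→Machine M3 (1600 ops/s), Pioneer→Machine M2 (2288 ops/s), Quanta→Machine M6 (2144 ops/s), Onyx→Machine M4 (2041 ops/s) — total 1735+1600+2288+2144+2041 = 9808 ops/s.
Max-entry greedy (repeatedly take the single best remaining cell) gives 9543 ops/s, worse by 265.
Checked against all permutations: 9808 ops/s is optimal.

Maximum total: 9808 ops/s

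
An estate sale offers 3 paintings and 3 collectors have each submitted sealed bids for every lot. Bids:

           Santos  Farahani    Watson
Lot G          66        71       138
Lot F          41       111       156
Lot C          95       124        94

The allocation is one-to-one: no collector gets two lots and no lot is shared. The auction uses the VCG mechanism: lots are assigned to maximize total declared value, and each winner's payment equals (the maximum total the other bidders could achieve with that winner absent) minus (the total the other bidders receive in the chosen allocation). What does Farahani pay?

Farahani pays $29.

Efficient allocation: Santos→Lot G ($66), Farahani→Lot C ($124), Watson→Lot F ($156); total welfare W = $346.
Farahani receives Lot C at value $124, so the others get W − 124 = $222.
Without Farahani: best allocation of the remaining 2 bidders over all 3 lots is Santos→Lot C ($95), Watson→Lot F ($156), total $251.
VCG payment = (others' best without Farahani) − (others' welfare with Farahani) = 251 − 222 = $29.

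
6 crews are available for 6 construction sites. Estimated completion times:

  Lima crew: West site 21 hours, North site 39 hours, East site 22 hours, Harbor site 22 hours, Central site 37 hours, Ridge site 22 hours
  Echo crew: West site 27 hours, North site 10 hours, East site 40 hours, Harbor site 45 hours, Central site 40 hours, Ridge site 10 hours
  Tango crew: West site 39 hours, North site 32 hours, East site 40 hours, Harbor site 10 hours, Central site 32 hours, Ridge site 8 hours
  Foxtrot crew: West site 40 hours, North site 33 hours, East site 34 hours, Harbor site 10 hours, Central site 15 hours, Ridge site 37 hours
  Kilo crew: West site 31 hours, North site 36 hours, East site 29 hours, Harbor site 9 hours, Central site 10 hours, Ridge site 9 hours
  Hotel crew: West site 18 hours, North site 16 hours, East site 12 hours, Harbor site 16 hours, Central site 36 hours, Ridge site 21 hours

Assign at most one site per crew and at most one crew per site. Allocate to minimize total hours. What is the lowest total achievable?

Minimum total: 71 hours

This is the linear assignment problem.
Optimal: Lima crew→West site (21 hours), Echo crew→North site (10 hours), Tango crew→Ridge site (8 hours), Foxtrot crew→Harbor site (10 hours), Kilo crew→Central site (10 hours), Hotel crew→East site (12 hours) — total 21+10+8+10+10+12 = 71 hours.
Min-entry greedy (repeatedly take the single cheapest remaining cell) gives 75 hours, worse by 4.
Swapping Kilo crew↔Tango crew (Kilo crew→Ridge site 9 hours, Tango crew→Central site 32 hours) adds 23.
Checked against all permutations: 71 hours is optimal.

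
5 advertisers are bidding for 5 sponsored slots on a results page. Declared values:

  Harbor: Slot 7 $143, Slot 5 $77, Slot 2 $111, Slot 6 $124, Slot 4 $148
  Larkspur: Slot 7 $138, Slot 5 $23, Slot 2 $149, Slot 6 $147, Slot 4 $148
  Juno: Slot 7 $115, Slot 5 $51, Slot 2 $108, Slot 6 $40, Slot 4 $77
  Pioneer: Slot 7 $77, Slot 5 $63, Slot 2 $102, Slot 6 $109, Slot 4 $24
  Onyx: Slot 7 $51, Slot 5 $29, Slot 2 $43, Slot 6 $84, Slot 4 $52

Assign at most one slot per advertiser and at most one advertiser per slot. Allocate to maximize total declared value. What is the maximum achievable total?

Optimal: Harbor→Slot 4 ($148), Larkspur→Slot 2 ($149), Juno→Slot 7 ($115), Pioneer→Slot 5 ($63), Onyx→Slot 6 ($84) — total 148+149+115+63+84 = $559.
Every other assignment is strictly worse.

Max total: $559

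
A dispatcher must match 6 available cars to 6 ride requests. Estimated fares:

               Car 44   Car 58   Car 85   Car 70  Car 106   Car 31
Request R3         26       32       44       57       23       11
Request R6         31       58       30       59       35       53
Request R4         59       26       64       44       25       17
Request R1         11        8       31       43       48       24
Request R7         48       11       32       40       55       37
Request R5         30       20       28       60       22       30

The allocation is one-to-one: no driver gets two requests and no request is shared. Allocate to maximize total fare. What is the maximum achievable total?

This is the linear assignment problem.
Optimal: Car 44→Request R4 ($59), Car 58→Request R6 ($58), Car 85→Request R3 ($44), Car 70→Request R5 ($60), Car 106→Request R1 ($48), Car 31→Request R7 ($37) — total 59+58+44+60+48+37 = $306.
Row-greedy (each driver in turn takes its best remaining request) gives $300, worse by 6.
Next-best assignment: Car 44→Request R7, Car 58→Request R3, Car 85→Request R4, Car 70→Request R5, Car 106→Request R1, Car 31→Request R6 = $305.
Every other assignment is strictly worse.

Max total: $306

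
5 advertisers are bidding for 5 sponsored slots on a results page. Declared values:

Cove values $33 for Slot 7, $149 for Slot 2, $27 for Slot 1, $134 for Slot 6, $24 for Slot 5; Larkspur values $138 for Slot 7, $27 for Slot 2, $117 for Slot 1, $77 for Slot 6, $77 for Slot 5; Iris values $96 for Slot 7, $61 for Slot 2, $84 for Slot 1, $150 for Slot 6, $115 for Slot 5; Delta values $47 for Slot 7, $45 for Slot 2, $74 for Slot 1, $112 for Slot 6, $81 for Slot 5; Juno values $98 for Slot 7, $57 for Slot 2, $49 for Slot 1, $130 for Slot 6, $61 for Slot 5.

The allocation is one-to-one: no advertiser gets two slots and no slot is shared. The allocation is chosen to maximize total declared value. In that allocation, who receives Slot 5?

Iris receives Slot 5.

This is a one-to-one assignment (maximum-weight bipartite matching).
Optimal: Cove→Slot 2 ($149), Larkspur→Slot 7 ($138), Iris→Slot 5 ($115), Delta→Slot 1 ($74), Juno→Slot 6 ($130) — total 149+138+115+74+130 = $606.
Column-greedy (each slot in turn goes to its best remaining advertiser) gives $582, worse by 24.
Next-best assignment: Cove→Slot 2, Larkspur→Slot 1, Iris→Slot 6, Delta→Slot 5, Juno→Slot 7 = $595.
Swapping Larkspur↔Cove (Larkspur→Slot 2 $27, Cove→Slot 7 $33) loses 227.
Iris's own top slot is Slot 6 ($150), but forcing Iris→Slot 6 and reassigning the rest optimally gives only $595 — worse by 11.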